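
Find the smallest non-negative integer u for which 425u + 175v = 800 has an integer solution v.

Reduce mod 175: 425u ≡ 800 (mod 175). With g = gcd(425, 175) = 25 dividing 800, divide through: 17u ≡ 32 (mod 7).
Since gcd(17, 7) = 1, u ≡ 32·(17)⁻¹ ≡ 6 (mod 7). Smallest non-negative: 6.

6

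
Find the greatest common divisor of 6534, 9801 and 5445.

gcd(6534, 9801): 9801 = 1·6534 + 3267; 6534 = 2·3267 + 0 → 3267
gcd(3267, 5445): 5445 = 1·3267 + 2178; 3267 = 1·2178 + 1089; 2178 = 2·1089 + 0 → 1089

1089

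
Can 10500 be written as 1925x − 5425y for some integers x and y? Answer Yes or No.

Yes

gcd(1925, 5425): 5425 = 2·1925 + 1575; 1925 = 1·1575 + 350; 1575 = 4·350 + 175; 350 = 2·175 + 0 → 175
175 divides 10500, so a solution exists.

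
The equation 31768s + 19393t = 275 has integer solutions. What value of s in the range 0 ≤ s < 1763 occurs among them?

1097

gcd(31768, 19393) = 11 (Euclid: 31768 = 1·19393 + 12375; 19393 = 1·12375 + 7018; 12375 = 1·7018 + 5357; 7018 = 1·5357 + 1661; 5357 = 3·1661 + 374; 1661 = 4·374 + 165; 374 = 2·165 + 44; 165 = 3·44 + 33; 44 = 1·33 + 11; 33 = 3·11 + 0), and 11 | 275.
Extended Euclid: 31768·(467) + 19393·(-765) = 11. Scale by 25: s₀ = 11675.
General solution s = s₀ + 1763k; reducing mod 1763 gives s = 1097 (and t = -1797).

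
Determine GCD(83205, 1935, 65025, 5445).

gcd(83205, 1935): 83205 = 43·1935 + 0 → 1935
gcd(1935, 65025): 65025 = 33·1935 + 1170; 1935 = 1·1170 + 765; 1170 = 1·765 + 405; 765 = 1·405 + 360; 405 = 1·360 + 45; 360 = 8·45 + 0 → 45
gcd(45, 5445): 5445 = 121·45 + 0 → 45

45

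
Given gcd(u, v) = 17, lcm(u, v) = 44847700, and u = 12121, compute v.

62900

Using uv = gcd(u,v)·lcm(u,v) = 17·44847700 = 762410900, we get v = 762410900/12121 = 62900.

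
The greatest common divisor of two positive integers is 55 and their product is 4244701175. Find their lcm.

Since gcd(p,q)·lcm(p,q) = pq, lcm = 4244701175/55 = 77176385.

77176385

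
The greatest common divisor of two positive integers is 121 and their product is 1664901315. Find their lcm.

13759515

Since gcd(a,b)·lcm(a,b) = ab, lcm = 1664901315/121 = 13759515.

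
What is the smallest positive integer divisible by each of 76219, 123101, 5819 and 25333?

lcm(76219, 123101) = 76219·123101/gcd = 9382635119/11 = 852966829
lcm(852966829, 5819) = 852966829·5819/gcd = 4963413977951/11 = 451219452541
lcm(451219452541, 25333) = 451219452541·25333/gcd = 11430742391221153/11 = 1039158399201923

1039158399201923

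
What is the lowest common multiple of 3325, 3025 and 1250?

lcm(3325, 3025) = 3325·3025/gcd = 10058125/25 = 402325
lcm(402325, 1250) = 402325·1250/gcd = 502906250/25 = 20116250

20116250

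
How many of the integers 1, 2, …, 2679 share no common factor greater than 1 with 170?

Prime factors of 170: 2, 5, 17. Count integers ≤ 2679 divisible by none of them.
By inclusion–exclusion: 2679 − ⌊2679/2⌋ − ⌊2679/5⌋ − ⌊2679/17⌋ + ⌊2679/10⌋ + ⌊2679/34⌋ + ⌊2679/85⌋ − ⌊2679/170⌋ = 1009.

1009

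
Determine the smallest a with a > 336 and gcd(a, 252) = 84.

420

Multiples of 84 above 336: 84·5, 84·6, … . Need the cofactor coprime to 252/84 = 3.
Checking s = 5, 6, … the first with gcd(s, 3) = 1 is s = 5, giving 420.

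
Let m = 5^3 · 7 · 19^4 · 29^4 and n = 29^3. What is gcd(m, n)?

24389

min exponent per shared prime: 29^3 = 24389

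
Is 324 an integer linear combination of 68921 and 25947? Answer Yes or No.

By Bézout, 68921s − 25947t = 324 has integer solutions iff gcd(68921, 25947) | 324.
Euclid: 68921 = 2·25947 + 17027; 25947 = 1·17027 + 8920; 17027 = 1·8920 + 8107; 8920 = 1·8107 + 813; 8107 = 9·813 + 790; 813 = 1·790 + 23; 790 = 34·23 + 8; 23 = 2·8 + 7; 8 = 1·7 + 1; 7 = 7·1 + 0. gcd = 1; 324 mod 1 = 0. Yes.

Yes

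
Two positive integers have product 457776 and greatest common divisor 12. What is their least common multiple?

38148

Since gcd(p,q)·lcm(p,q) = pq, lcm = 457776/12 = 38148.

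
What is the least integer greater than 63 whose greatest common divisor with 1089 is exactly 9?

Multiples of 9 above 63: 9·8, 9·9, … . Need the cofactor coprime to 1089/9 = 121.
Checking s = 8, 9, … the first with gcd(s, 121) = 1 is s = 8, giving 72.

72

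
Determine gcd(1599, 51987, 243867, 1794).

1599 = 3 · 13 · 41; 51987 = 3 · 13 · 31 · 43; 243867 = 3 · 13³ · 37; 1794 = 2 · 3 · 13 · 23
gcd takes min exponent of each prime: 3 · 13 = 39

39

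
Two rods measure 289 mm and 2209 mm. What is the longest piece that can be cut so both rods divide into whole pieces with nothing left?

Euclid: 2209 = 7·289 + 186; 289 = 1·186 + 103; 186 = 1·103 + 83; 103 = 1·83 + 20; 83 = 4·20 + 3; 20 = 6·3 + 2; 3 = 1·2 + 1; 2 = 2·1 + 0. Last nonzero remainder: 1.

1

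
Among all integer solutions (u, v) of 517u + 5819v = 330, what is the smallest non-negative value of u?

gcd(517, 5819) = 11 (Euclid: 5819 = 11·517 + 132; 517 = 3·132 + 121; 132 = 1·121 + 11; 121 = 11·11 + 0), and 11 | 330.
Extended Euclid: 517·(-45) + 5819·(4) = 11. Scale by 30: u₀ = -1350.
General solution u = u₀ + 529t; reducing mod 529 gives u = 237 (and v = -21).

237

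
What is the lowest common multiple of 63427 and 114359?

60953347

63427 = 7 · 13 · 17 · 41; 114359 = 7 · 17 · 31²
max exponents: 7 · 13 · 17 · 31² · 41 = 60953347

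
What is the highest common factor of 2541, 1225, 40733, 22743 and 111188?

gcd(2541, 1225): 2541 = 2·1225 + 91; 1225 = 13·91 + 42; 91 = 2·42 + 7; 42 = 6·7 + 0 → 7
gcd(7, 40733): 40733 = 5819·7 + 0 → 7
gcd(7, 22743): 22743 = 3249·7 + 0 → 7
gcd(7, 111188): 111188 = 15884·7 + 0 → 7

7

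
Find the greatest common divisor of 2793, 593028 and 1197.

2793 = 3 · 7² · 19; 593028 = 2² · 3³ · 17² · 19; 1197 = 3² · 7 · 19
gcd takes min exponent of each prime: 3 · 19 = 57

57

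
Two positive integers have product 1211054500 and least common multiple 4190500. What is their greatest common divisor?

289

gcd·lcm = product, so gcd = 1211054500/4190500 = 289.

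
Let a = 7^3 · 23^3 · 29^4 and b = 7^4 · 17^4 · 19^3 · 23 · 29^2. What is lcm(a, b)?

max exponent per prime: 7^4 · 17^4 · 19^3 · 23^3 · 29^4 = 11836523047543456849853

11836523047543456849853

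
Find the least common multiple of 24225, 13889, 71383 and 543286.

387213514350

24225 = 3 · 5² · 17 · 19; 13889 = 17 · 19 · 43; 71383 = 13 · 17² · 19; 543286 = 2 · 17 · 19 · 29²
lcm takes max exponent of each prime: 2 · 3 · 5² · 13 · 17² · 19 · 29² · 43 = 387213514350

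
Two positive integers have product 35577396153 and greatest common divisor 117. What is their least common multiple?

gcd·lcm = product, so lcm = 35577396153/117 = 304080309.

304080309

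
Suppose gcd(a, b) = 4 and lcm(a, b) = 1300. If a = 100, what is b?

52

Using ab = gcd(a,b)·lcm(a,b) = 4·1300 = 5200, we get b = 5200/100 = 52.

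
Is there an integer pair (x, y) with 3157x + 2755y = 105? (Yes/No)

By Bézout, 3157x + 2755y = 105 has integer solutions iff gcd(3157, 2755) | 105.
Euclid: 3157 = 1·2755 + 402; 2755 = 6·402 + 343; 402 = 1·343 + 59; 343 = 5·59 + 48; 59 = 1·48 + 11; 48 = 4·11 + 4; 11 = 2·4 + 3; 4 = 1·3 + 1; 3 = 3·1 + 0. gcd = 1; 105 mod 1 = 0. Yes.

Yes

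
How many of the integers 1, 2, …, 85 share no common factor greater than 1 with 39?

39 = 3·13. Inclusion–exclusion on these primes:
85 − ⌊85/3⌋ − ⌊85/13⌋ + ⌊85/39⌋ = 53

53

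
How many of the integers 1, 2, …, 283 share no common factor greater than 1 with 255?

255 = 3·5·17. Inclusion–exclusion on these primes:
283 − ⌊283/3⌋ − ⌊283/5⌋ − ⌊283/17⌋ + ⌊283/15⌋ + ⌊283/51⌋ + ⌊283/85⌋ − ⌊283/255⌋ = 142

142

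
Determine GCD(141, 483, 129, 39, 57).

3

gcd(141, 483): 483 = 3·141 + 60; 141 = 2·60 + 21; 60 = 2·21 + 18; 21 = 1·18 + 3; 18 = 6·3 + 0 → 3
gcd(3, 129): 129 = 43·3 + 0 → 3
gcd(3, 39): 39 = 13·3 + 0 → 3
gcd(3, 57): 57 = 19·3 + 0 → 3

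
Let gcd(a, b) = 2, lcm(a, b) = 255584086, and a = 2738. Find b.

186694

Using ab = gcd(a,b)·lcm(a,b) = 2·255584086 = 511168172, we get b = 511168172/2738 = 186694.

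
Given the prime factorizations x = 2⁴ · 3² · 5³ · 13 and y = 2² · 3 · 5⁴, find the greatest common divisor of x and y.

min exponent per shared prime: 2² · 3 · 5³ = 1500

1500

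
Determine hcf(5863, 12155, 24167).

143

gcd(5863, 12155): 12155 = 2·5863 + 429; 5863 = 13·429 + 286; 429 = 1·286 + 143; 286 = 2·143 + 0 → 143
gcd(143, 24167): 24167 = 169·143 + 0 → 143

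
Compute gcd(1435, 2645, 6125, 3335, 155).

5

1435 = 5 · 7 · 41; 2645 = 5 · 23²; 6125 = 5³ · 7²; 3335 = 5 · 23 · 29; 155 = 5 · 31
gcd takes min exponent of each prime: 5 = 5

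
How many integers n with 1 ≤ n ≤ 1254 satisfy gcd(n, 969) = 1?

969 = 3·17·19. Inclusion–exclusion on these primes:
1254 − ⌊1254/3⌋ − ⌊1254/17⌋ − ⌊1254/19⌋ + ⌊1254/51⌋ + ⌊1254/57⌋ + ⌊1254/323⌋ − ⌊1254/969⌋ = 745

745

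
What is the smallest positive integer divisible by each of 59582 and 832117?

59582 = 2 · 31³; 832117 = 11² · 13 · 23²
max exponents: 2 · 11² · 13 · 23² · 31³ = 49579195094

49579195094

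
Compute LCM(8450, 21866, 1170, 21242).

52253726850

8450 = 2 · 5² · 13²; 21866 = 2 · 13 · 29²; 1170 = 2 · 3² · 5 · 13; 21242 = 2 · 13 · 19 · 43
lcm takes max exponent of each prime: 2 · 3² · 5² · 13² · 19 · 29² · 43 = 52253726850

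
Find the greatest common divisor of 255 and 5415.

15

Euclid: 5415 = 21·255 + 60; 255 = 4·60 + 15; 60 = 4·15 + 0. Last nonzero remainder: 15.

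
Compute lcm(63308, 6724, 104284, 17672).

12257720328655144

63308 = 2² · 7² · 17 · 19; 6724 = 2² · 41²; 104284 = 2² · 29² · 31; 17672 = 2³ · 47²
lcm takes max exponent of each prime: 2³ · 7² · 17 · 19 · 29² · 31 · 41² · 47² = 12257720328655144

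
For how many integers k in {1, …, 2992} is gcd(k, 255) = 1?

1502

Prime factors of 255: 3, 5, 17. Count integers ≤ 2992 divisible by none of them.
By inclusion–exclusion: 2992 − ⌊2992/3⌋ − ⌊2992/5⌋ − ⌊2992/17⌋ + ⌊2992/15⌋ + ⌊2992/51⌋ + ⌊2992/85⌋ − ⌊2992/255⌋ = 1502.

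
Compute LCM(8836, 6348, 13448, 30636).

5233031173224

8836 = 2² · 47²; 6348 = 2² · 3 · 23²; 13448 = 2³ · 41²; 30636 = 2² · 3² · 23 · 37
lcm takes max exponent of each prime: 2³ · 3² · 23² · 37 · 41² · 47² = 5233031173224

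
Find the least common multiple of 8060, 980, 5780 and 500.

lcm(8060, 980) = 8060·980/gcd = 7898800/20 = 394940
lcm(394940, 5780) = 394940·5780/gcd = 2282753200/20 = 114137660
lcm(114137660, 500) = 114137660·500/gcd = 57068830000/20 = 2853441500

2853441500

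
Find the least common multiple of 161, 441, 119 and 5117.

lcm(161, 441) = 161·441/gcd = 71001/7 = 10143
lcm(10143, 119) = 10143·119/gcd = 1207017/7 = 172431
lcm(172431, 5117) = 172431·5117/gcd = 882329427/119 = 7414533

7414533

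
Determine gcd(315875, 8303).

315875 = 5³ · 7 · 19²
8303 = 19² · 23
Common: 19² = 361

361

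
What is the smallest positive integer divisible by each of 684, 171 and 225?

17100

lcm(684, 171) = 684·171/gcd = 116964/171 = 684
lcm(684, 225) = 684·225/gcd = 153900/9 = 17100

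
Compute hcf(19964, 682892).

28

Euclid: 682892 = 34·19964 + 4116; 19964 = 4·4116 + 3500; 4116 = 1·3500 + 616; 3500 = 5·616 + 420; 616 = 1·420 + 196; 420 = 2·196 + 28; 196 = 7·28 + 0. Last nonzero remainder: 28.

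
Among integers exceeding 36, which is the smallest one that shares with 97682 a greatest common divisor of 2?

Multiples of 2 above 36: 2·19, 2·20, … . Need the cofactor coprime to 97682/2 = 48841.
Checking s = 19, 20, … the first with gcd(s, 48841) = 1 is s = 19, giving 38.

38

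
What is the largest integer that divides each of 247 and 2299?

247 = 13 · 19
2299 = 11² · 19
Common: 19 = 19

19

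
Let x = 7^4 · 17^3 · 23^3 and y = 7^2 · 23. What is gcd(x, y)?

min exponent per shared prime: 7^2 · 23 = 1127

1127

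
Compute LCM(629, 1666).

629 = 17 · 37; 1666 = 2 · 7² · 17
max exponents: 2 · 7² · 17 · 37 = 61642

61642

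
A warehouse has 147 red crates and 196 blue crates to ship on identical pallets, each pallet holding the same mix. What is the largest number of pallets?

147 = 3 · 7²
196 = 2² · 7²
Common: 7² = 49

49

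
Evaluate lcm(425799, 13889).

347877783

425799 = 3² · 11² · 17 · 23; 13889 = 17 · 19 · 43
max exponents: 3² · 11² · 17 · 19 · 23 · 43 = 347877783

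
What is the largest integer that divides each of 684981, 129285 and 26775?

684981 = 3² · 11² · 17 · 37; 129285 = 3² · 5 · 13² · 17; 26775 = 3² · 5² · 7 · 17
gcd takes min exponent of each prime: 3² · 17 = 153

153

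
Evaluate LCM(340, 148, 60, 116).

lcm(340, 148) = 340·148/gcd = 50320/4 = 12580
lcm(12580, 60) = 12580·60/gcd = 754800/20 = 37740
lcm(37740, 116) = 37740·116/gcd = 4377840/4 = 1094460

1094460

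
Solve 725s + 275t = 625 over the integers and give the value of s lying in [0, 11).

Euclid: 725 = 2·275 + 175; 275 = 1·175 + 100; 175 = 1·100 + 75; 100 = 1·75 + 25; 75 = 3·25 + 0 → gcd = 25; 625 = 25·25.
Back-substitution yields 725·(-3) + 275·(8) = 25, so one solution is s = -3·25 = -75, t = 8·25 = 200.
Solutions in s differ by 275/25 = 11; the one in [0, 11) is -75 mod 11 = 2.

2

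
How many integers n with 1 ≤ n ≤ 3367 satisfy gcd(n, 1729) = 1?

1729 = 7·13·19. Inclusion–exclusion on these primes:
3367 − ⌊3367/7⌋ − ⌊3367/13⌋ − ⌊3367/19⌋ + ⌊3367/91⌋ + ⌊3367/133⌋ + ⌊3367/247⌋ − ⌊3367/1729⌋ = 2524

2524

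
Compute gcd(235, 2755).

235 = 5 · 47
2755 = 5 · 19 · 29
Common: 5 = 5

5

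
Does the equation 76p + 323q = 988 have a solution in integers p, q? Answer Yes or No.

Yes

gcd(76, 323): 323 = 4·76 + 19; 76 = 4·19 + 0 → 19
19 divides 988, so a solution exists.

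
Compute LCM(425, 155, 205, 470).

50776450

425 = 5² · 17; 155 = 5 · 31; 205 = 5 · 41; 470 = 2 · 5 · 47
lcm takes max exponent of each prime: 2 · 5² · 17 · 31 · 41 · 47 = 50776450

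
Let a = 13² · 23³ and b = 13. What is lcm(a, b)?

2056223

max exponent per prime: 13² · 23³ = 2056223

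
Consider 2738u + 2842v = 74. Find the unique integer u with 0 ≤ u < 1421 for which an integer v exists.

Reduce mod 2842: 2738u ≡ 74 (mod 2842). With g = gcd(2738, 2842) = 2 dividing 74, divide through: 1369u ≡ 37 (mod 1421).
Since gcd(1369, 1421) = 1, u ≡ 37·(1369)⁻¹ ≡ 1229 (mod 1421). Smallest non-negative: 1229.

1229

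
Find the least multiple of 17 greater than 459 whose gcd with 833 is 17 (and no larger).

Multiples of 17 above 459: 17·28, 17·29, … . Need the cofactor coprime to 833/17 = 49.
Checking s = 28, 29, … the first with gcd(s, 49) = 1 is s = 29, giving 493.

493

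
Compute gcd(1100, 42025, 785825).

25

gcd(1100, 42025): 42025 = 38·1100 + 225; 1100 = 4·225 + 200; 225 = 1·200 + 25; 200 = 8·25 + 0 → 25
gcd(25, 785825): 785825 = 31433·25 + 0 → 25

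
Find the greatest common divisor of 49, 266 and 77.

gcd(49, 266): 266 = 5·49 + 21; 49 = 2·21 + 7; 21 = 3·7 + 0 → 7
gcd(7, 77): 77 = 11·7 + 0 → 7

7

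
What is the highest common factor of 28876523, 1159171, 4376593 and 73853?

gcd(28876523, 1159171): 28876523 = 24·1159171 + 1056419; 1159171 = 1·1056419 + 102752; 1056419 = 10·102752 + 28899; 102752 = 3·28899 + 16055; 28899 = 1·16055 + 12844; 16055 = 1·12844 + 3211; 12844 = 4·3211 + 0 → 3211
gcd(3211, 4376593): 4376593 = 1363·3211 + 0 → 3211
gcd(3211, 73853): 73853 = 23·3211 + 0 → 3211

3211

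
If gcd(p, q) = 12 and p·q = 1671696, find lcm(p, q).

For any two positive integers, gcd × lcm equals their product. Hence lcm = 1671696 / 12 = 139308.

139308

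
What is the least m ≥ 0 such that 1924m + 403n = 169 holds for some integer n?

Reduce mod 403: 1924m ≡ 169 (mod 403). With g = gcd(1924, 403) = 13 dividing 169, divide through: 148m ≡ 13 (mod 31).
Since gcd(148, 31) = 1, m ≡ 13·(148)⁻¹ ≡ 7 (mod 31). Smallest non-negative: 7.

7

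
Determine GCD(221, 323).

17

221 = 13 · 17
323 = 17 · 19
Common: 17 = 17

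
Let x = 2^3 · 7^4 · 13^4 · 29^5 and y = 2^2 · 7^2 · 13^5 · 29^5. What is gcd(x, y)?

114820509611444

min exponent per shared prime: 2^2 · 7^2 · 13^4 · 29^5 = 114820509611444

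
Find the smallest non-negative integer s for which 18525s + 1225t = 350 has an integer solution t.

35

Reduce mod 1225: 18525s ≡ 350 (mod 1225). With g = gcd(18525, 1225) = 25 dividing 350, divide through: 741s ≡ 14 (mod 49).
Since gcd(741, 49) = 1, s ≡ 14·(741)⁻¹ ≡ 35 (mod 49). Smallest non-negative: 35.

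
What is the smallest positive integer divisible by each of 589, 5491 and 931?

8340829

lcm(589, 5491) = 589·5491/gcd = 3234199/19 = 170221
lcm(170221, 931) = 170221·931/gcd = 158475751/19 = 8340829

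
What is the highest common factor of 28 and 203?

28 = 2² · 7
203 = 7 · 29
Common: 7 = 7

7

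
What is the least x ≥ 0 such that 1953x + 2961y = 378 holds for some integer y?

29

Euclid: 2961 = 1·1953 + 1008; 1953 = 1·1008 + 945; 1008 = 1·945 + 63; 945 = 15·63 + 0 → gcd = 63; 378 = 63·6.
Back-substitution yields 1953·(-3) + 2961·(2) = 63, so one solution is x = -3·6 = -18, y = 2·6 = 12.
Solutions in x differ by 2961/63 = 47; the one in [0, 47) is -18 mod 47 = 29.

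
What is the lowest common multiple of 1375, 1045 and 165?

1375 = 5³ · 11; 1045 = 5 · 11 · 19; 165 = 3 · 5 · 11
lcm takes max exponent of each prime: 3 · 5³ · 11 · 19 = 78375

78375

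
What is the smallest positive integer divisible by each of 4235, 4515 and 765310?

11945723790

4235 = 5 · 7 · 11²; 4515 = 3 · 5 · 7 · 43; 765310 = 2 · 5 · 7 · 13 · 29²
lcm takes max exponent of each prime: 2 · 3 · 5 · 7 · 11² · 13 · 29² · 43 = 11945723790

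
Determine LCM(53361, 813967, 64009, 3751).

27127078209

lcm(53361, 813967) = 53361·813967/gcd = 43434093087/847 = 51279921
lcm(51279921, 64009) = 51279921·64009/gcd = 3282376463289/121 = 27127078209
lcm(27127078209, 3751) = 27127078209·3751/gcd = 101753670361959/3751 = 27127078209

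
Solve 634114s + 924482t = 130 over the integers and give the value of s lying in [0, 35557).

gcd(634114, 924482) = 26 (Euclid: 924482 = 1·634114 + 290368; 634114 = 2·290368 + 53378; 290368 = 5·53378 + 23478; 53378 = 2·23478 + 6422; 23478 = 3·6422 + 4212; 6422 = 1·4212 + 2210; 4212 = 1·2210 + 2002; 2210 = 1·2002 + 208; 2002 = 9·208 + 130; 208 = 1·130 + 78; 130 = 1·78 + 52; 78 = 1·52 + 26; 52 = 2·26 + 0), and 26 | 130.
Extended Euclid: 634114·(13388) + 924482·(-9183) = 26. Scale by 5: s₀ = 66940.
General solution s = s₀ + 35557k; reducing mod 35557 gives s = 31383 (and t = -21526).

31383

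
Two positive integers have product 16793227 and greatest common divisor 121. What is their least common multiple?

For any two positive integers, gcd × lcm equals their product. Hence lcm = 16793227 / 121 = 138787.

138787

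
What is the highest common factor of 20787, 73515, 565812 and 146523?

20787 = 3 · 13² · 41; 73515 = 3 · 5 · 13² · 29; 565812 = 2² · 3³ · 13² · 31; 146523 = 3 · 13² · 17²
gcd takes min exponent of each prime: 3 · 13² = 507

507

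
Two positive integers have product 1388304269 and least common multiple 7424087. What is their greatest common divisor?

From gcd × lcm = pq: gcd = 1388304269 / 7424087 = 187.

187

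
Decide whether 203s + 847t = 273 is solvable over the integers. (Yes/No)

By Bézout, 203s + 847t = 273 has integer solutions iff gcd(203, 847) | 273.
Euclid: 847 = 4·203 + 35; 203 = 5·35 + 28; 35 = 1·28 + 7; 28 = 4·7 + 0. gcd = 7; 273 mod 7 = 0. Yes.

Yes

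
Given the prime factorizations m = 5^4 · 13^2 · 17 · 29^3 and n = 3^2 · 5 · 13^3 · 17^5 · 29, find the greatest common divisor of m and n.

min exponent per shared prime: 5 · 13^2 · 17 · 29 = 416585

416585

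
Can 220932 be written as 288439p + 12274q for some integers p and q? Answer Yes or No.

By Bézout, 288439p + 12274q = 220932 has integer solutions iff gcd(288439, 12274) | 220932.
Euclid: 288439 = 23·12274 + 6137; 12274 = 2·6137 + 0. gcd = 6137; 220932 mod 6137 = 0. Yes.

Yes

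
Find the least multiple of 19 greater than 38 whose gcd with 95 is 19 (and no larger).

57

95 = 19·5. Any m with gcd(m, 95) = 19 is a multiple of 19, say 19s, with s coprime to 5.
Need s > 38/19, so s ≥ 3. First s ≥ 3 with gcd(s, 5) = 1 is s = 3. Thus m = 19·3 = 57.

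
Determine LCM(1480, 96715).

gcd first: 96715 = 65·1480 + 515; 1480 = 2·515 + 450; 515 = 1·450 + 65; 450 = 6·65 + 60; 65 = 1·60 + 5; 60 = 12·5 + 0 → gcd = 5
lcm = 1480·96715/gcd = 143138200/5 = 28627640

28627640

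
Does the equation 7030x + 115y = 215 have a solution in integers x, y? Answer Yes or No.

Yes

gcd(7030, 115): 7030 = 61·115 + 15; 115 = 7·15 + 10; 15 = 1·10 + 5; 10 = 2·5 + 0 → 5
5 divides 215, so a solution exists.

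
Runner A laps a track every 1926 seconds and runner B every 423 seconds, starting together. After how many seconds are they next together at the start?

90522

1926 = 2 · 3² · 107; 423 = 3² · 47
max exponents: 2 · 3² · 47 · 107 = 90522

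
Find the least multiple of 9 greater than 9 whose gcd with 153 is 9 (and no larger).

Multiples of 9 above 9: 9·2, 9·3, … . Need the cofactor coprime to 153/9 = 17.
Checking s = 2, 3, … the first with gcd(s, 17) = 1 is s = 2, giving 18.

18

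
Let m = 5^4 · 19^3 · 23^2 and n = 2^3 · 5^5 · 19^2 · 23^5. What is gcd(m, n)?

min exponent per shared prime: 5^4 · 19^2 · 23^2 = 119355625

119355625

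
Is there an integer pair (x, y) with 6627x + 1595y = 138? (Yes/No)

gcd(6627, 1595): 6627 = 4·1595 + 247; 1595 = 6·247 + 113; 247 = 2·113 + 21; 113 = 5·21 + 8; 21 = 2·8 + 5; 8 = 1·5 + 3; 5 = 1·3 + 2; 3 = 1·2 + 1; 2 = 2·1 + 0 → 1
1 divides 138, so a solution exists.

Yes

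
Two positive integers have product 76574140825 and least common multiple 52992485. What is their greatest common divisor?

1445

gcd·lcm = product, so gcd = 76574140825/52992485 = 1445.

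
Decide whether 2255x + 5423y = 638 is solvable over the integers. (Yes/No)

Yes

gcd(2255, 5423): 5423 = 2·2255 + 913; 2255 = 2·913 + 429; 913 = 2·429 + 55; 429 = 7·55 + 44; 55 = 1·44 + 11; 44 = 4·11 + 0 → 11
11 divides 638, so a solution exists.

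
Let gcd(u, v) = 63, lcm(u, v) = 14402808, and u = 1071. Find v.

847224

Using uv = gcd(u,v)·lcm(u,v) = 63·14402808 = 907376904, we get v = 907376904/1071 = 847224.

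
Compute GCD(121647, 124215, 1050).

121647 = 3 · 23 · 41 · 43; 124215 = 3 · 5 · 7² · 13²; 1050 = 2 · 3 · 5² · 7
gcd takes min exponent of each prime: 3 = 3

3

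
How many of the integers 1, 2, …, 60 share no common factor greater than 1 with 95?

45

95 = 5·19. Inclusion–exclusion on these primes:
60 − ⌊60/5⌋ − ⌊60/19⌋ + ⌊60/95⌋ = 45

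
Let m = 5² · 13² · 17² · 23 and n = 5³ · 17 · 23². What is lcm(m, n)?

3229611125

max exponent per prime: 5³ · 13² · 17² · 23² = 3229611125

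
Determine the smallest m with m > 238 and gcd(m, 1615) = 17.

272

gcd(m, 1615) = 17 forces 17 | m; write m = 17s. Then gcd(17s, 17·95) = 17·gcd(s, 95), so need gcd(s, 95) = 1.
17s > 238 gives s ≥ 15. The least s ≥ 15 coprime to 95 is 16, so m = 17·16 = 272.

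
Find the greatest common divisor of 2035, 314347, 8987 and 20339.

11

gcd(2035, 314347): 314347 = 154·2035 + 957; 2035 = 2·957 + 121; 957 = 7·121 + 110; 121 = 1·110 + 11; 110 = 10·11 + 0 → 11
gcd(11, 8987): 8987 = 817·11 + 0 → 11
gcd(11, 20339): 20339 = 1849·11 + 0 → 11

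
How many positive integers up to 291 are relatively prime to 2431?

Prime factors of 2431: 11, 13, 17. Count integers ≤ 291 divisible by none of them.
By inclusion–exclusion: 291 − ⌊291/11⌋ − ⌊291/13⌋ − ⌊291/17⌋ + ⌊291/143⌋ + ⌊291/187⌋ + ⌊291/221⌋ − ⌊291/2431⌋ = 230.

230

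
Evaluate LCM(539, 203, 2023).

4517359

lcm(539, 203) = 539·203/gcd = 109417/7 = 15631
lcm(15631, 2023) = 15631·2023/gcd = 31621513/7 = 4517359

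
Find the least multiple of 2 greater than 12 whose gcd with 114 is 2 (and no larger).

gcd(t, 114) = 2 forces 2 | t; write t = 2s. Then gcd(2s, 2·57) = 2·gcd(s, 57), so need gcd(s, 57) = 1.
2s > 12 gives s ≥ 7. The least s ≥ 7 coprime to 57 is 7, so t = 2·7 = 14.

14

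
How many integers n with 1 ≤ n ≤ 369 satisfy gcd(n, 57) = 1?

233

57 = 3·19. Inclusion–exclusion on these primes:
369 − ⌊369/3⌋ − ⌊369/19⌋ + ⌊369/57⌋ = 233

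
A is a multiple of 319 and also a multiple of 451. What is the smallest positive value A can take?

319 = 11 · 29; 451 = 11 · 41
max exponents: 11 · 29 · 41 = 13079

13079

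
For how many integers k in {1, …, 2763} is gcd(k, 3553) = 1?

Prime factors of 3553: 11, 17, 19. Count integers ≤ 2763 divisible by none of them.
By inclusion–exclusion: 2763 − ⌊2763/11⌋ − ⌊2763/17⌋ − ⌊2763/19⌋ + ⌊2763/187⌋ + ⌊2763/209⌋ + ⌊2763/323⌋ − ⌊2763/3553⌋ = 2240.

2240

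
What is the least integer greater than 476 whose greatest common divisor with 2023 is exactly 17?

2023 = 17·119. Any a with gcd(a, 2023) = 17 is a multiple of 17, say 17s, with s coprime to 119.
Need s > 476/17, so s ≥ 29. First s ≥ 29 with gcd(s, 119) = 1 is s = 29. Thus a = 17·29 = 493.

493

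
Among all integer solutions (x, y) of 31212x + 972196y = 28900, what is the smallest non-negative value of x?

437

Euclid: 972196 = 31·31212 + 4624; 31212 = 6·4624 + 3468; 4624 = 1·3468 + 1156; 3468 = 3·1156 + 0 → gcd = 1156; 28900 = 1156·25.
Back-substitution yields 31212·(-218) + 972196·(7) = 1156, so one solution is x = -218·25 = -5450, y = 7·25 = 175.
Solutions in x differ by 972196/1156 = 841; the one in [0, 841) is -5450 mod 841 = 437.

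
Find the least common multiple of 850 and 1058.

850 = 2 · 5² · 17; 1058 = 2 · 23²
max exponents: 2 · 5² · 17 · 23² = 449650

449650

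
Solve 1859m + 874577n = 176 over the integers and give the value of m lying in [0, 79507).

38107

gcd(1859, 874577) = 11 (Euclid: 874577 = 470·1859 + 847; 1859 = 2·847 + 165; 847 = 5·165 + 22; 165 = 7·22 + 11; 22 = 2·11 + 0), and 11 | 176.
Extended Euclid: 1859·(37166) + 874577·(-79) = 11. Scale by 16: m₀ = 594656.
General solution m = m₀ + 79507t; reducing mod 79507 gives m = 38107 (and n = -81).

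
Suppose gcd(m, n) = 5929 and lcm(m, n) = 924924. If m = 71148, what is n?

77077

Using mn = gcd(m,n)·lcm(m,n) = 5929·924924 = 5483874396, we get n = 5483874396/71148 = 77077.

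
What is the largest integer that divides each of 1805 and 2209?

1805 = 5 · 19²
2209 = 47²
Common: 1 = 1

1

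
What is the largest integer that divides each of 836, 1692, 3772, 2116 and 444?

836 = 2² · 11 · 19; 1692 = 2² · 3² · 47; 3772 = 2² · 23 · 41; 2116 = 2² · 23²; 444 = 2² · 3 · 37
gcd takes min exponent of each prime: 2² = 4

4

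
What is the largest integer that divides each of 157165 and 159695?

5

Euclid: 159695 = 1·157165 + 2530; 157165 = 62·2530 + 305; 2530 = 8·305 + 90; 305 = 3·90 + 35; 90 = 2·35 + 20; 35 = 1·20 + 15; 20 = 1·15 + 5; 15 = 3·5 + 0. Last nonzero remainder: 5.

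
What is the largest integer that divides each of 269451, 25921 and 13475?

49

gcd(269451, 25921): 269451 = 10·25921 + 10241; 25921 = 2·10241 + 5439; 10241 = 1·5439 + 4802; 5439 = 1·4802 + 637; 4802 = 7·637 + 343; 637 = 1·343 + 294; 343 = 1·294 + 49; 294 = 6·49 + 0 → 49
gcd(49, 13475): 13475 = 275·49 + 0 → 49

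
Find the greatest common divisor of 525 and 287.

Euclid: 525 = 1·287 + 238; 287 = 1·238 + 49; 238 = 4·49 + 42; 49 = 1·42 + 7; 42 = 6·7 + 0. Last nonzero remainder: 7.

7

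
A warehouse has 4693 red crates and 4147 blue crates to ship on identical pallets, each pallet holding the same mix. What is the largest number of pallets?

13

Euclid: 4693 = 1·4147 + 546; 4147 = 7·546 + 325; 546 = 1·325 + 221; 325 = 1·221 + 104; 221 = 2·104 + 13; 104 = 8·13 + 0. Last nonzero remainder: 13.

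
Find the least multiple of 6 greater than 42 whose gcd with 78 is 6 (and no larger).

48

Multiples of 6 above 42: 6·8, 6·9, … . Need the cofactor coprime to 78/6 = 13.
Checking s = 8, 9, … the first with gcd(s, 13) = 1 is s = 8, giving 48.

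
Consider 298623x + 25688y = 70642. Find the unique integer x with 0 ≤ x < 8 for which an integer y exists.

6

Euclid: 298623 = 11·25688 + 16055; 25688 = 1·16055 + 9633; 16055 = 1·9633 + 6422; 9633 = 1·6422 + 3211; 6422 = 2·3211 + 0 → gcd = 3211; 70642 = 3211·22.
Back-substitution yields 298623·(-3) + 25688·(35) = 3211, so one solution is x = -3·22 = -66, y = 35·22 = 770.
Solutions in x differ by 25688/3211 = 8; the one in [0, 8) is -66 mod 8 = 6.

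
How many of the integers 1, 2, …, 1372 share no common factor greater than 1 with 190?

190 = 2·5·19. Inclusion–exclusion on these primes:
1372 − ⌊1372/2⌋ − ⌊1372/5⌋ − ⌊1372/19⌋ + ⌊1372/10⌋ + ⌊1372/38⌋ + ⌊1372/95⌋ − ⌊1372/190⌋ = 520

520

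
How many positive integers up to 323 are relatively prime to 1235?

Prime factors of 1235: 5, 13, 19. Count integers ≤ 323 divisible by none of them.
By inclusion–exclusion: 323 − ⌊323/5⌋ − ⌊323/13⌋ − ⌊323/19⌋ + ⌊323/65⌋ + ⌊323/95⌋ + ⌊323/247⌋ − ⌊323/1235⌋ = 226.

226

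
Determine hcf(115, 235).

Euclid: 235 = 2·115 + 5; 115 = 23·5 + 0. Last nonzero remainder: 5.

5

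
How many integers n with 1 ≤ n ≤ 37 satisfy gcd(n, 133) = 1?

Prime factors of 133: 7, 19. Count integers ≤ 37 divisible by none of them.
By inclusion–exclusion: 37 − ⌊37/7⌋ − ⌊37/19⌋ + ⌊37/133⌋ = 31.

31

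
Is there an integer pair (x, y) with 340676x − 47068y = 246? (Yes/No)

No

gcd(340676, 47068): 340676 = 7·47068 + 11200; 47068 = 4·11200 + 2268; 11200 = 4·2268 + 2128; 2268 = 1·2128 + 140; 2128 = 15·140 + 28; 140 = 5·28 + 0 → 28
28 does not divide 246, so a solution does not exist.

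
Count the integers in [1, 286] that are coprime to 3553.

Prime factors of 3553: 11, 17, 19. Count integers ≤ 286 divisible by none of them.
By inclusion–exclusion: 286 − ⌊286/11⌋ − ⌊286/17⌋ − ⌊286/19⌋ + ⌊286/187⌋ + ⌊286/209⌋ + ⌊286/323⌋ − ⌊286/3553⌋ = 231.

231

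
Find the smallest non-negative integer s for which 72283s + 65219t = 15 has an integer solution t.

21078

Reduce mod 65219: 72283s ≡ 15 (mod 65219). With g = gcd(72283, 65219) = 1 dividing 15, divide through: 72283s ≡ 15 (mod 65219).
Since gcd(72283, 65219) = 1, s ≡ 15·(72283)⁻¹ ≡ 21078 (mod 65219). Smallest non-negative: 21078.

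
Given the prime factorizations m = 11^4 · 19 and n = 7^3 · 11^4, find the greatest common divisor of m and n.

min exponent per shared prime: 11^4 = 14641

14641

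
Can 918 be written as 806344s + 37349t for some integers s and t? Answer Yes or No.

Yes

gcd(806344, 37349): 806344 = 21·37349 + 22015; 37349 = 1·22015 + 15334; 22015 = 1·15334 + 6681; 15334 = 2·6681 + 1972; 6681 = 3·1972 + 765; 1972 = 2·765 + 442; 765 = 1·442 + 323; 442 = 1·323 + 119; 323 = 2·119 + 85; 119 = 1·85 + 34; 85 = 2·34 + 17; 34 = 2·17 + 0 → 17
17 divides 918, so a solution exists.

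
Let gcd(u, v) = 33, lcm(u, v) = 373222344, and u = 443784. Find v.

u·v = gcd·lcm = 33·373222344 = 12316337352, so v = 12316337352/443784 = 27753.

27753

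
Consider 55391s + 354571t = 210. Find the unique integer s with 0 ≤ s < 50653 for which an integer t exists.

44431

Euclid: 354571 = 6·55391 + 22225; 55391 = 2·22225 + 10941; 22225 = 2·10941 + 343; 10941 = 31·343 + 308; 343 = 1·308 + 35; 308 = 8·35 + 28; 35 = 1·28 + 7; 28 = 4·7 + 0 → gcd = 7; 210 = 7·30.
Back-substitution yields 55391·(-10338) + 354571·(1615) = 7, so one solution is s = -10338·30 = -310140, t = 1615·30 = 48450.
Solutions in s differ by 354571/7 = 50653; the one in [0, 50653) is -310140 mod 50653 = 44431.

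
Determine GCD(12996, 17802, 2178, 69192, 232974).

gcd(12996, 17802): 17802 = 1·12996 + 4806; 12996 = 2·4806 + 3384; 4806 = 1·3384 + 1422; 3384 = 2·1422 + 540; 1422 = 2·540 + 342; 540 = 1·342 + 198; 342 = 1·198 + 144; 198 = 1·144 + 54; 144 = 2·54 + 36; 54 = 1·36 + 18; 36 = 2·18 + 0 → 18
gcd(18, 2178): 2178 = 121·18 + 0 → 18
gcd(18, 69192): 69192 = 3844·18 + 0 → 18
gcd(18, 232974): 232974 = 12943·18 + 0 → 18

18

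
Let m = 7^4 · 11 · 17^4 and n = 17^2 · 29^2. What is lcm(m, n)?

1855139303171

max exponent per prime: 7^4 · 11 · 17^4 · 29^2 = 1855139303171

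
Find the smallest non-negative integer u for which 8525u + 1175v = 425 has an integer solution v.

Reduce mod 1175: 8525u ≡ 425 (mod 1175). With g = gcd(8525, 1175) = 25 dividing 425, divide through: 341u ≡ 17 (mod 47).
Since gcd(341, 47) = 1, u ≡ 17·(341)⁻¹ ≡ 21 (mod 47). Smallest non-negative: 21.

21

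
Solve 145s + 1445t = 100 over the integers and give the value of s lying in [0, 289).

Reduce mod 1445: 145s ≡ 100 (mod 1445). With g = gcd(145, 1445) = 5 dividing 100, divide through: 29s ≡ 20 (mod 289).
Since gcd(29, 289) = 1, s ≡ 20·(29)⁻¹ ≡ 200 (mod 289). Smallest non-negative: 200.

200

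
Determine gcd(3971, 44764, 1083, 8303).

361

gcd(3971, 44764): 44764 = 11·3971 + 1083; 3971 = 3·1083 + 722; 1083 = 1·722 + 361; 722 = 2·361 + 0 → 361
gcd(361, 1083): 1083 = 3·361 + 0 → 361
gcd(361, 8303): 8303 = 23·361 + 0 → 361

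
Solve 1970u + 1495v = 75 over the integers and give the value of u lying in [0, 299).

Reduce mod 1495: 1970u ≡ 75 (mod 1495). With g = gcd(1970, 1495) = 5 dividing 75, divide through: 394u ≡ 15 (mod 299).
Since gcd(394, 299) = 1, u ≡ 15·(394)⁻¹ ≡ 189 (mod 299). Smallest non-negative: 189.

189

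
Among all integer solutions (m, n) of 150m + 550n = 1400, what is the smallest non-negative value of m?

2

Euclid: 550 = 3·150 + 100; 150 = 1·100 + 50; 100 = 2·50 + 0 → gcd = 50; 1400 = 50·28.
Back-substitution yields 150·(4) + 550·(-1) = 50, so one solution is m = 4·28 = 112, n = -1·28 = -28.
Solutions in m differ by 550/50 = 11; the one in [0, 11) is 112 mod 11 = 2.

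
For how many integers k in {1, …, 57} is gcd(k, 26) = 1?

Prime factors of 26: 2, 13. Count integers ≤ 57 divisible by none of them.
By inclusion–exclusion: 57 − ⌊57/2⌋ − ⌊57/13⌋ + ⌊57/26⌋ = 27.

27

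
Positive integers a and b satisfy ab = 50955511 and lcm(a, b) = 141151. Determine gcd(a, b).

gcd·lcm = product, so gcd = 50955511/141151 = 361.

361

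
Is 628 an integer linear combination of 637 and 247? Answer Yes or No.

By Bézout, 637p − 247q = 628 has integer solutions iff gcd(637, 247) | 628.
Euclid: 637 = 2·247 + 143; 247 = 1·143 + 104; 143 = 1·104 + 39; 104 = 2·39 + 26; 39 = 1·26 + 13; 26 = 2·13 + 0. gcd = 13; 628 mod 13 = 4. No.

No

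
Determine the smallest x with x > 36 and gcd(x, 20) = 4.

44

Multiples of 4 above 36: 4·10, 4·11, … . Need the cofactor coprime to 20/4 = 5.
Checking s = 10, 11, … the first with gcd(s, 5) = 1 is s = 11, giving 44.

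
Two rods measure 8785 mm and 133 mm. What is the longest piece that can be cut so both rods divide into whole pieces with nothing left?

7

8785 = 5 · 7 · 251
133 = 7 · 19
Common: 7 = 7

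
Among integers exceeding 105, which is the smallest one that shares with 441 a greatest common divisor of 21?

gcd(a, 441) = 21 forces 21 | a; write a = 21s. Then gcd(21s, 21·21) = 21·gcd(s, 21), so need gcd(s, 21) = 1.
21s > 105 gives s ≥ 6. The least s ≥ 6 coprime to 21 is 8, so a = 21·8 = 168.

168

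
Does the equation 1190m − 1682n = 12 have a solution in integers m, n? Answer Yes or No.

By Bézout, 1190m − 1682n = 12 has integer solutions iff gcd(1190, 1682) | 12.
Euclid: 1682 = 1·1190 + 492; 1190 = 2·492 + 206; 492 = 2·206 + 80; 206 = 2·80 + 46; 80 = 1·46 + 34; 46 = 1·34 + 12; 34 = 2·12 + 10; 12 = 1·10 + 2; 10 = 5·2 + 0. gcd = 2; 12 mod 2 = 0. Yes.

Yes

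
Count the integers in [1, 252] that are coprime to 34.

119

34 = 2·17. Inclusion–exclusion on these primes:
252 − ⌊252/2⌋ − ⌊252/17⌋ + ⌊252/34⌋ = 119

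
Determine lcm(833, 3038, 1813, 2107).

lcm(833, 3038) = 833·3038/gcd = 2530654/49 = 51646
lcm(51646, 1813) = 51646·1813/gcd = 93634198/49 = 1910902
lcm(1910902, 2107) = 1910902·2107/gcd = 4026270514/49 = 82168786

82168786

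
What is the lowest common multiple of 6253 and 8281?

306397

6253 = 13² · 37; 8281 = 7² · 13²
max exponents: 7² · 13² · 37 = 306397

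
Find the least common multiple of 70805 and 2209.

156408245

gcd first: 70805 = 32·2209 + 117; 2209 = 18·117 + 103; 117 = 1·103 + 14; 103 = 7·14 + 5; 14 = 2·5 + 4; 5 = 1·4 + 1; 4 = 4·1 + 0 → gcd = 1
lcm = 70805·2209/gcd = 156408245/1 = 156408245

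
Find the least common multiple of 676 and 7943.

31772

676 = 2² · 13²; 7943 = 13² · 47
max exponents: 2² · 13² · 47 = 31772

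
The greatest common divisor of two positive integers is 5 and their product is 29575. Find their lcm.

gcd·lcm = product, so lcm = 29575/5 = 5915.

5915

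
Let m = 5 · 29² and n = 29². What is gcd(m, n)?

841

min exponent per shared prime: 29² = 841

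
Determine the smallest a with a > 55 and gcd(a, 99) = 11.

77

gcd(a, 99) = 11 forces 11 | a; write a = 11s. Then gcd(11s, 11·9) = 11·gcd(s, 9), so need gcd(s, 9) = 1.
11s > 55 gives s ≥ 6. The least s ≥ 6 coprime to 9 is 7, so a = 11·7 = 77.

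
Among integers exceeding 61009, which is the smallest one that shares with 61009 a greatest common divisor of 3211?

64220

Multiples of 3211 above 61009: 3211·20, 3211·21, … . Need the cofactor coprime to 61009/3211 = 19.
Checking s = 20, 21, … the first with gcd(s, 19) = 1 is s = 20, giving 64220.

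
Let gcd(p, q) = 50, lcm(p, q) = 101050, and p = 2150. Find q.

2350

Using pq = gcd(p,q)·lcm(p,q) = 50·101050 = 5052500, we get q = 5052500/2150 = 2350.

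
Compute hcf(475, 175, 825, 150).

25

475 = 5² · 19; 175 = 5² · 7; 825 = 3 · 5² · 11; 150 = 2 · 3 · 5²
gcd takes min exponent of each prime: 5² = 25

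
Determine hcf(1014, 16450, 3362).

2

gcd(1014, 16450): 16450 = 16·1014 + 226; 1014 = 4·226 + 110; 226 = 2·110 + 6; 110 = 18·6 + 2; 6 = 3·2 + 0 → 2
gcd(2, 3362): 3362 = 1681·2 + 0 → 2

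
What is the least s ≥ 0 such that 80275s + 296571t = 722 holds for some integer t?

gcd(80275, 296571) = 19 (Euclid: 296571 = 3·80275 + 55746; 80275 = 1·55746 + 24529; 55746 = 2·24529 + 6688; 24529 = 3·6688 + 4465; 6688 = 1·4465 + 2223; 4465 = 2·2223 + 19; 2223 = 117·19 + 0), and 19 | 722.
Extended Euclid: 80275·(133) + 296571·(-36) = 19. Scale by 38: s₀ = 5054.
General solution s = s₀ + 15609k; reducing mod 15609 gives s = 5054 (and t = -1368).

5054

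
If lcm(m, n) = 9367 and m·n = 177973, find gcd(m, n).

gcd·lcm = product, so gcd = 177973/9367 = 19.

19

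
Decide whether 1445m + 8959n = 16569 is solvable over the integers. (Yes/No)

By Bézout, 1445m + 8959n = 16569 has integer solutions iff gcd(1445, 8959) | 16569.
Euclid: 8959 = 6·1445 + 289; 1445 = 5·289 + 0. gcd = 289; 16569 mod 289 = 96. No.

No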